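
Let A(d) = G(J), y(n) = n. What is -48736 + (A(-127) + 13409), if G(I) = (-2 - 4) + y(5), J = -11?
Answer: -35328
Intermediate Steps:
G(I) = -1 (G(I) = (-2 - 4) + 5 = -6 + 5 = -1)
A(d) = -1
-48736 + (A(-127) + 13409) = -48736 + (-1 + 13409) = -48736 + 13408 = -35328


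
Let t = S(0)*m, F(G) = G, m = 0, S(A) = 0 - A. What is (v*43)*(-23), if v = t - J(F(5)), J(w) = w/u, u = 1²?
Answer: 4945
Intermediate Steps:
S(A) = -A
u = 1
J(w) = w (J(w) = w/1 = w*1 = w)
t = 0 (t = -1*0*0 = 0*0 = 0)
v = -5 (v = 0 - 1*5 = 0 - 5 = -5)
(v*43)*(-23) = -5*43*(-23) = -215*(-23) = 4945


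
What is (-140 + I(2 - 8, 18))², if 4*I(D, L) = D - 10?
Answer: 20736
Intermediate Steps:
I(D, L) = -5/2 + D/4 (I(D, L) = (D - 10)/4 = (-10 + D)/4 = -5/2 + D/4)
(-140 + I(2 - 8, 18))² = (-140 + (-5/2 + (2 - 8)/4))² = (-140 + (-5/2 + (¼)*(-6)))² = (-140 + (-5/2 - 3/2))² = (-140 - 4)² = (-144)² = 20736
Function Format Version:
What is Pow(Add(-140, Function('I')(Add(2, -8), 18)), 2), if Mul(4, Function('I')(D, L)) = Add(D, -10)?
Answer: 20736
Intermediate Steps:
Function('I')(D, L) = Add(Rational(-5, 2), Mul(Rational(1, 4), D)) (Function('I')(D, L) = Mul(Rational(1, 4), Add(D, -10)) = Mul(Rational(1, 4), Add(-10, D)) = Add(Rational(-5, 2), Mul(Rational(1, 4), D)))
Pow(Add(-140, Function('I')(Add(2, -8), 18)), 2) = Pow(Add(-140, Add(Rational(-5, 2), Mul(Rational(1, 4), Add(2, -8)))), 2) = Pow(Add(-140, Add(Rational(-5, 2), Mul(Rational(1, 4), -6))), 2) = Pow(Add(-140, Add(Rational(-5, 2), Rational(-3, 2))), 2) = Pow(Add(-140, -4), 2) = Pow(-144, 2) = 20736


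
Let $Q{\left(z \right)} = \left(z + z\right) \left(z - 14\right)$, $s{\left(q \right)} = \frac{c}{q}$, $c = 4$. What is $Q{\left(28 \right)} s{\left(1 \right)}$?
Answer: $3136$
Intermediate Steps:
$s{\left(q \right)} = \frac{4}{q}$
$Q{\left(z \right)} = 2 z \left(-14 + z\right)$
$Q{\left(28 \right)} s{\left(1 \right)} = 2 \cdot 28 \left(-14 + 28\right) \frac{4}{1} = 2 \cdot 28 \cdot 14 \cdot 4 \cdot 1 = 784 \cdot 4 = 3136$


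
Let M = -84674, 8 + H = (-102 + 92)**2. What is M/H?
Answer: -42337/46 ≈ -920.37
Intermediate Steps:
H = 92 (H = -8 + (-102 + 92)**2 = -8 + (-10)**2 = -8 + 100 = 92)
M/H = -84674/92 = -84674*1/92 = -42337/46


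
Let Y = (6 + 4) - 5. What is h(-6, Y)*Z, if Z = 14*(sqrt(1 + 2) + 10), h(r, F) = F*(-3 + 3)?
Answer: 0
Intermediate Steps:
Y = 5 (Y = 10 - 5 = 5)
h(r, F) = 0 (h(r, F) = F*0 = 0)
Z = 140 + 14*sqrt(3) (Z = 14*(sqrt(3) + 10) = 14*(10 + sqrt(3)) = 140 + 14*sqrt(3) ≈ 164.25)
h(-6, Y)*Z = 0*(140 + 14*sqrt(3)) = 0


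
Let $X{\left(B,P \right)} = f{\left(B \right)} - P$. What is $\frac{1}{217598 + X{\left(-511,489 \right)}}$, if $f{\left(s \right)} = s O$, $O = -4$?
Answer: $\frac{1}{219153} \approx 4.563 \cdot 10^{-6}$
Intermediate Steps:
$f{\left(s \right)} = - 4 s$ ($f{\left(s \right)} = s \left(-4\right) = - 4 s$)
$X{\left(B,P \right)} = - P - 4 B$ ($X{\left(B,P \right)} = - 4 B - P = - P - 4 B$)
$\frac{1}{217598 + X{\left(-511,489 \right)}} = \frac{1}{217598 - -1555} = \frac{1}{217598 + \left(-489 + 2044\right)} = \frac{1}{217598 + 1555} = \frac{1}{219153}$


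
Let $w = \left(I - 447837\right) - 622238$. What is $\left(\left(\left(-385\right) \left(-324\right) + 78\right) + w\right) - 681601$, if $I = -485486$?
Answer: $-2112344$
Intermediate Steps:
$w = -1555561$ ($w = \left(-485486 - 447837\right) - 622238 = -933323 - 622238 = -1555561$)
$\left(\left(\left(-385\right) \left(-324\right) + 78\right) + w\right) - 681601 = \left(\left(\left(-385\right) \left(-324\right) + 78\right) - 1555561\right) - 681601 = \left(\left(124740 + 78\right) - 1555561\right) - 681601 = \left(124818 - 1555561\right) - 681601 = -1430743 - 681601 = -2112344$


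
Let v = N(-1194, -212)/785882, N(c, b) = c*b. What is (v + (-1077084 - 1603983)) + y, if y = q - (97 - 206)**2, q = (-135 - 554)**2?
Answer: -871632209043/392941 ≈ -2.2182e+6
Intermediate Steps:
N(c, b) = b*c
q = 474721 (q = (-689)**2 = 474721)
v = 126564/392941 (v = -212*(-1194)/785882 = 253128*(1/785882) = 126564/392941 ≈ 0.32209)
y = 462840 (y = 474721 - (97 - 206)**2 = 474721 - 1*(-109)**2 = 474721 - 1*11881 = 474721 - 11881 = 462840)
(v + (-1077084 - 1603983)) + y = (126564/392941 + (-1077084 - 1603983)) + 462840 = (126564/392941 - 2681067) + 462840 = -1053501021483/392941 + 462840 = -871632209043/392941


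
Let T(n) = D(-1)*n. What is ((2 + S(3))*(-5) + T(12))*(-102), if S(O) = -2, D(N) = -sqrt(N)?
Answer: 1224*I ≈ 1224.0*I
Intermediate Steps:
T(n) = -I*n (T(n) = (-sqrt(-1))*n = (-I)*n = -I*n)
((2 + S(3))*(-5) + T(12))*(-102) = ((2 - 2)*(-5) - 1*I*12)*(-102) = (0*(-5) - 12*I)*(-102) = (0 - 12*I)*(-102) = -12*I*(-102) = 1224*I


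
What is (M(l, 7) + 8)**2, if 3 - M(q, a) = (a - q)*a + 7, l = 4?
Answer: 289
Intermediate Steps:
M(q, a) = -4 - a*(a - q) (M(q, a) = 3 - ((a - q)*a + 7) = 3 - (a*(a - q) + 7) = 3 - (7 + a*(a - q)) = 3 + (-7 - a*(a - q)) = -4 - a*(a - q))
(M(l, 7) + 8)**2 = ((-4 - 1*7**2 + 7*4) + 8)**2 = ((-4 - 1*49 + 28) + 8)**2 = ((-4 - 49 + 28) + 8)**2 = (-25 + 8)**2 = (-17)**2 = 289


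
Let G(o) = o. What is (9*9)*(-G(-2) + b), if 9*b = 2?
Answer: 180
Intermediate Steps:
b = 2/9 (b = (⅑)*2 = 2/9 ≈ 0.22222)
(9*9)*(-G(-2) + b) = (9*9)*(-1*(-2) + 2/9) = 81*(2 + 2/9) = 81*(20/9) = 180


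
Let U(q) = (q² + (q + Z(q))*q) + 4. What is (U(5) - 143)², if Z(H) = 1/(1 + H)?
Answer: 279841/36 ≈ 7773.4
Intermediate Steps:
U(q) = 4 + q² + q*(q + 1/(1 + q)) (U(q) = (q² + (q + 1/(1 + q))*q) + 4 = (q² + q*(q + 1/(1 + q))) + 4 = 4 + q² + q*(q + 1/(1 + q)))
(U(5) - 143)² = ((5 + 2*(1 + 5)*(2 + 5²))/(1 + 5) - 143)² = ((5 + 2*6*(2 + 25))/6 - 143)² = ((5 + 2*6*27)/6 - 143)² = ((5 + 324)/6 - 143)² = ((⅙)*329 - 143)² = (329/6 - 143)² = (-529/6)² = 279841/36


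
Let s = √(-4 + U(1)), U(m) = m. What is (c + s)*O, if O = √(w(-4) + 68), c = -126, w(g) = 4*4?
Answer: 2*√21*(-126 + I*√3) ≈ -1154.8 + 15.875*I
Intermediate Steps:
w(g) = 16
s = I*√3 (s = √(-4 + 1) = √(-3) = I*√3 ≈ 1.732*I)
O = 2*√21 (O = √(16 + 68) = √84 = 2*√21 ≈ 9.1651)
(c + s)*O = (-126 + I*√3)*(2*√21) = 2*√21*(-126 + I*√3)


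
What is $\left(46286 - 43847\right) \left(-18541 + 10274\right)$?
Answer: $-20163213$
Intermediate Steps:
$\left(46286 - 43847\right) \left(-18541 + 10274\right) = 2439 \left(-8267\right) = -20163213$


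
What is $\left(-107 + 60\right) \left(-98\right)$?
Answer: $4606$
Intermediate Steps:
$\left(-107 + 60\right) \left(-98\right) = \left(-47\right) \left(-98\right) = 4606$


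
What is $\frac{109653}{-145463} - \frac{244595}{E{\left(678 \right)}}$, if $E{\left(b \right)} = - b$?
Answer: $\frac{35505177751}{98623914} \approx 360.01$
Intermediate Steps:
$\frac{109653}{-145463} - \frac{244595}{E{\left(678 \right)}} = \frac{109653}{-145463} - \frac{244595}{\left(-1\right) 678} = 109653 \left(- \frac{1}{145463}\right) - \frac{244595}{-678} = - \frac{109653}{145463} - - \frac{244595}{678} = - \frac{109653}{145463} + \frac{244595}{678} = \frac{35505177751}{98623914}$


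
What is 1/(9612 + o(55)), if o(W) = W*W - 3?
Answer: 1/12634 ≈ 7.9151e-5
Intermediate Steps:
o(W) = -3 + W² (o(W) = W² - 3 = -3 + W²)
1/(9612 + o(55)) = 1/(9612 + (-3 + 55²)) = 1/(9612 + (-3 + 3025)) = 1/(9612 + 3022) = 1/12634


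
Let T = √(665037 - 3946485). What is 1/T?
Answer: -I*√820362/1640724 ≈ -0.00055204*I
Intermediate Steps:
T = 2*I*√820362 (T = √(-3281448) = 2*I*√820362 ≈ 1811.5*I)
1/T = 1/(2*I*√820362) = -I*√820362/1640724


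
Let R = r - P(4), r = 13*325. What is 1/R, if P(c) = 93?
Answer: 1/4132 ≈ 0.00024201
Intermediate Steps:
r = 4225
R = 4132 (R = 4225 - 1*93 = 4225 - 93 = 4132)
1/R = 1/4132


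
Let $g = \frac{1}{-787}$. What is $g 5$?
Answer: $- \frac{5}{787} \approx -0.0063532$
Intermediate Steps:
$g = - \frac{1}{787} \approx -0.0012706$
$g 5 = \left(- \frac{1}{787}\right) 5 = - \frac{5}{787}$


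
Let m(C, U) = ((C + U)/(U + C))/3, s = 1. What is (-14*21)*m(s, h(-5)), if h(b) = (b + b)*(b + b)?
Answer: -98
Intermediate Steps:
h(b) = 4*b² (h(b) = (2*b)*(2*b) = 4*b²)
m(C, U) = ⅓ (m(C, U) = ((C + U)/(C + U))*(⅓) = 1*(⅓) = ⅓)
(-14*21)*m(s, h(-5)) = -14*21*(⅓) = -294*⅓ = -98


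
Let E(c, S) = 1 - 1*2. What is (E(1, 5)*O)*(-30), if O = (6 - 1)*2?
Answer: 300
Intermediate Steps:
E(c, S) = -1 (E(c, S) = 1 - 2 = -1)
O = 10 (O = 5*2 = 10)
(E(1, 5)*O)*(-30) = -1*10*(-30) = -10*(-30) = 300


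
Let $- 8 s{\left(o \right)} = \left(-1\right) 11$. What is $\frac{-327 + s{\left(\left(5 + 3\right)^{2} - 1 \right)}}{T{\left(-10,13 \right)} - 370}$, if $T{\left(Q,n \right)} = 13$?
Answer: $\frac{2605}{2856} \approx 0.91212$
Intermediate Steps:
$s{\left(o \right)} = \frac{11}{8}$ ($s{\left(o \right)} = - \frac{\left(-1\right) 11}{8} = \left(- \frac{1}{8}\right) \left(-11\right) = \frac{11}{8}$)
$\frac{-327 + s{\left(\left(5 + 3\right)^{2} - 1 \right)}}{T{\left(-10,13 \right)} - 370} = \frac{-327 + \frac{11}{8}}{13 - 370} = - \frac{2605}{8 \left(-357\right)} = \left(- \frac{2605}{8}\right) \left(- \frac{1}{357}\right) = \frac{2605}{2856}$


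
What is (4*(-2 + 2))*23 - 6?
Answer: -6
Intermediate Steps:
(4*(-2 + 2))*23 - 6 = (4*0)*23 - 6 = 0*23 - 6 = 0 - 6 = -6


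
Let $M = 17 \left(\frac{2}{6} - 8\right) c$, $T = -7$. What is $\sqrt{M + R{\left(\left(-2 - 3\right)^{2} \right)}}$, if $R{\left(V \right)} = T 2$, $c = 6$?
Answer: $2 i \sqrt{199} \approx 28.213 i$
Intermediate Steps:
$R{\left(V \right)} = -14$ ($R{\left(V \right)} = \left(-7\right) 2 = -14$)
$M = -782$ ($M = 17 \left(\frac{2}{6} - 8\right) 6 = 17 \left(2 \cdot \frac{1}{6} - 8\right) 6 = 17 \left(\frac{1}{3} - 8\right) 6 = 17 \left(- \frac{23}{3}\right) 6 = \left(- \frac{391}{3}\right) 6 = -782$)
$\sqrt{M + R{\left(\left(-2 - 3\right)^{2} \right)}} = \sqrt{-782 - 14} = \sqrt{-796} = 2 i \sqrt{199}$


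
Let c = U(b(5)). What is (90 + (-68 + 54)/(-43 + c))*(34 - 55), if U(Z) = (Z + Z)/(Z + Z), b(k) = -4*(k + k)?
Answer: -1897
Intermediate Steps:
b(k) = -8*k
U(Z) = 1 (U(Z) = (2*Z)/((2*Z)) = (2*Z)*(1/(2*Z)) = 1)
c = 1
(90 + (-68 + 54)/(-43 + c))*(34 - 55) = (90 + (-68 + 54)/(-43 + 1))*(34 - 55) = (90 - 14/(-42))*(-21) = (90 - 14*(-1/42))*(-21) = (90 + ⅓)*(-21) = (271/3)*(-21) = -1897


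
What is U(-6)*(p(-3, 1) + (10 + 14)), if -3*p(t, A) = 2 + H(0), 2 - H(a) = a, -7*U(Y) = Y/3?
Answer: 136/21 ≈ 6.4762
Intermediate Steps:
U(Y) = -Y/21 (U(Y) = -Y/(7*3) = -Y/21)
H(a) = 2 - a
p(t, A) = -4/3 (p(t, A) = -(2 + (2 - 1*0))/3 = -(2 + (2 + 0))/3 = -(2 + 2)/3 = -⅓*4 = -4/3)
U(-6)*(p(-3, 1) + (10 + 14)) = (-1/21*(-6))*(-4/3 + (10 + 14)) = 2*(-4/3 + 24)/7 = (2/7)*(68/3) = 136/21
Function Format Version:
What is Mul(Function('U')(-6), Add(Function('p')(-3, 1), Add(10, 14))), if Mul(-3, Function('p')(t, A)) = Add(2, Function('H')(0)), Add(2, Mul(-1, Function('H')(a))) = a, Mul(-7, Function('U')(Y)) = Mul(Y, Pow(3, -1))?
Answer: Rational(136, 21) ≈ 6.4762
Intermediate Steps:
Function('U')(Y) = Mul(Rational(-1, 21), Y) (Function('U')(Y) = Mul(Rational(-1, 7), Mul(Y, Pow(3, -1))) = Mul(Rational(-1, 7), Mul(Y, Rational(1, 3))) = Mul(Rational(-1, 7), Mul(Rational(1, 3), Y)) = Mul(Rational(-1, 21), Y))
Function('H')(a) = Add(2, Mul(-1, a))
Function('p')(t, A) = Rational(-4, 3) (Function('p')(t, A) = Mul(Rational(-1, 3), Add(2, Add(2, Mul(-1, 0)))) = Mul(Rational(-1, 3), Add(2, Add(2, 0))) = Mul(Rational(-1, 3), Add(2, 2)) = Mul(Rational(-1, 3), 4) = Rational(-4, 3))
Mul(Function('U')(-6), Add(Function('p')(-3, 1), Add(10, 14))) = Mul(Mul(Rational(-1, 21), -6), Add(Rational(-4, 3), Add(10, 14))) = Mul(Rational(2, 7), Add(Rational(-4, 3), 24)) = Mul(Rational(2, 7), Rational(68, 3)) = Rational(136, 21)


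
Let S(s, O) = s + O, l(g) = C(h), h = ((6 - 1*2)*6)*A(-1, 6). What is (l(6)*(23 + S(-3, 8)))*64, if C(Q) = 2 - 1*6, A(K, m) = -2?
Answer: -7168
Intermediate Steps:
h = -48 (h = ((6 - 1*2)*6)*(-2) = ((6 - 2)*6)*(-2) = (4*6)*(-2) = 24*(-2) = -48)
C(Q) = -4 (C(Q) = 2 - 6 = -4)
l(g) = -4
S(s, O) = O + s
(l(6)*(23 + S(-3, 8)))*64 = -4*(23 + (8 - 3))*64 = -4*(23 + 5)*64 = -4*28*64 = -112*64 = -7168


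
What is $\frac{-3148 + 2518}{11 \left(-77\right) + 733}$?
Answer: $\frac{105}{19} \approx 5.5263$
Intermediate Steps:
$\frac{-3148 + 2518}{11 \left(-77\right) + 733} = - \frac{630}{-847 + 733} = - \frac{630}{-114} = \left(-630\right) \left(- \frac{1}{114}\right) = \frac{105}{19}$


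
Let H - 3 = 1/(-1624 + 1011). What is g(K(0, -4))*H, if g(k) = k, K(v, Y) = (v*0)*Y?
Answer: 0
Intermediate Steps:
K(v, Y) = 0 (K(v, Y) = 0*Y = 0)
H = 1838/613 (H = 3 + 1/(-1624 + 1011) = 3 + 1/(-613) = 3 - 1/613 = 1838/613 ≈ 2.9984)
g(K(0, -4))*H = 0*(1838/613) = 0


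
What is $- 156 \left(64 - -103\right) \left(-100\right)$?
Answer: $2605200$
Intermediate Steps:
$- 156 \left(64 - -103\right) \left(-100\right) = - 156 \left(64 + 103\right) \left(-100\right) = \left(-156\right) 167 \left(-100\right) = \left(-26052\right) \left(-100\right) = 2605200$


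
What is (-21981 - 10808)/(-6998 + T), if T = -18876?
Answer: 32789/25874 ≈ 1.2673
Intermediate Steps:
(-21981 - 10808)/(-6998 + T) = (-21981 - 10808)/(-6998 - 18876) = -32789/(-25874) = -32789*(-1/25874) = 32789/25874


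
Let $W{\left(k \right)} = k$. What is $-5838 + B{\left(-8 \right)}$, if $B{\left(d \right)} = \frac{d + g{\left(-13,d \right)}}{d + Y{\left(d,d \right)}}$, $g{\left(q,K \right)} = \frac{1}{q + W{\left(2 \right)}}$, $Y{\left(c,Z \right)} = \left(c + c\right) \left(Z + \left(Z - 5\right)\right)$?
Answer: $- \frac{21063593}{3608} \approx -5838.0$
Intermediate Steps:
$Y{\left(c,Z \right)} = 2 c \left(-5 + 2 Z\right)$ ($Y{\left(c,Z \right)} = 2 c \left(Z + \left(Z - 5\right)\right) = 2 c \left(Z + \left(-5 + Z\right)\right) = 2 c \left(-5 + 2 Z\right)$)
$g{\left(q,K \right)} = \frac{1}{2 + q}$ ($g{\left(q,K \right)} = \frac{1}{q + 2} = \frac{1}{2 + q}$)
$B{\left(d \right)} = \frac{- \frac{1}{11} + d}{d + 2 d \left(-5 + 2 d\right)}$ ($B{\left(d \right)} = \frac{d + \frac{1}{2 - 13}}{d + 2 d \left(-5 + 2 d\right)} = \frac{d + \frac{1}{-11}}{d + 2 d \left(-5 + 2 d\right)} = \frac{d - \frac{1}{11}}{d + 2 d \left(-5 + 2 d\right)} = \frac{- \frac{1}{11} + d}{d + 2 d \left(-5 + 2 d\right)}$)
$-5838 + B{\left(-8 \right)} = -5838 + \frac{- \frac{1}{11} - 8}{\left(-8\right) \left(-9 + 4 \left(-8\right)\right)} = -5838 - \frac{1}{8} \frac{1}{-9 - 32} \left(- \frac{89}{11}\right) = -5838 - \frac{1}{8} \frac{1}{-41} \left(- \frac{89}{11}\right) = -5838 - \left(- \frac{1}{328}\right) \left(- \frac{89}{11}\right) = -5838 - \frac{89}{3608} = - \frac{21063593}{3608}$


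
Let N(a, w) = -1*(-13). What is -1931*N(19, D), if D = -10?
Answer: -25103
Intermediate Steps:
N(a, w) = 13
-1931*N(19, D) = -1931*13 = -25103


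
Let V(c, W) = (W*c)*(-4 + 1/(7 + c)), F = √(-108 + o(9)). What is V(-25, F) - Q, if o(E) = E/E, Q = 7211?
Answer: -7211 + 1825*I*√107/18 ≈ -7211.0 + 1048.8*I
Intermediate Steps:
o(E) = 1
F = I*√107 (F = √(-108 + 1) = √(-107) = I*√107 ≈ 10.344*I)
V(c, W) = W*c*(-4 + 1/(7 + c))
V(-25, F) - Q = -1*I*√107*(-25)*(27 + 4*(-25))/(7 - 25) - 1*7211 = -1*I*√107*(-25)*(27 - 100)/(-18) - 7211 = -1*I*√107*(-25)*(-1/18)*(-73) - 7211 = 1825*I*√107/18 - 7211 = -7211 + 1825*I*√107/18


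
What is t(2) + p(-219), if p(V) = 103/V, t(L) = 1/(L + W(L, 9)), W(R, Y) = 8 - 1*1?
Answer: -236/657 ≈ -0.35921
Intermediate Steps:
W(R, Y) = 7 (W(R, Y) = 8 - 1 = 7)
t(L) = 1/(7 + L) (t(L) = 1/(L + 7) = 1/(7 + L))
t(2) + p(-219) = 1/(7 + 2) + 103/(-219) = 1/9 + 103*(-1/219) = ⅑ - 103/219 = -236/657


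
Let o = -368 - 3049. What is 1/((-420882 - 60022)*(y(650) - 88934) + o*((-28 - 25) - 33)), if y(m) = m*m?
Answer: -1/160412929802 ≈ -6.2339e-12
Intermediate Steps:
o = -3417
y(m) = m²
1/((-420882 - 60022)*(y(650) - 88934) + o*((-28 - 25) - 33)) = 1/((-420882 - 60022)*(650² - 88934) - 3417*((-28 - 25) - 33)) = 1/(-480904*(422500 - 88934) - 3417*(-53 - 33)) = 1/(-480904*333566 - 3417*(-86)) = 1/(-160413223664 + 293862) = 1/(-160412929802) = -1/160412929802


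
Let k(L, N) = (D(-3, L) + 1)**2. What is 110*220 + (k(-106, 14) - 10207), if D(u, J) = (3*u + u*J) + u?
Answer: 108242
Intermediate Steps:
D(u, J) = 4*u + J*u (D(u, J) = (3*u + J*u) + u = 4*u + J*u)
k(L, N) = (-11 - 3*L)**2 (k(L, N) = (-3*(4 + L) + 1)**2 = ((-12 - 3*L) + 1)**2 = (-11 - 3*L)**2)
110*220 + (k(-106, 14) - 10207) = 110*220 + ((11 + 3*(-106))**2 - 10207) = 24200 + ((11 - 318)**2 - 10207) = 24200 + ((-307)**2 - 10207) = 24200 + (94249 - 10207) = 24200 + 84042 = 108242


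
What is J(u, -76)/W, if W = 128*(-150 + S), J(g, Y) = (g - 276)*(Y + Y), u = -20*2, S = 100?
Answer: -1501/200 ≈ -7.5050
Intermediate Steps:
u = -40
J(g, Y) = 2*Y*(-276 + g) (J(g, Y) = (-276 + g)*(2*Y) = 2*Y*(-276 + g))
W = -6400 (W = 128*(-150 + 100) = 128*(-50) = -6400)
J(u, -76)/W = (2*(-76)*(-276 - 40))/(-6400) = (2*(-76)*(-316))*(-1/6400) = 48032*(-1/6400) = -1501/200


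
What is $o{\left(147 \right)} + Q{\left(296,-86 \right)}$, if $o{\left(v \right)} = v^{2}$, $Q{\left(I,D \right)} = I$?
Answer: $21905$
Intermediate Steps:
$o{\left(147 \right)} + Q{\left(296,-86 \right)} = 147^{2} + 296 = 21609 + 296 = 21905$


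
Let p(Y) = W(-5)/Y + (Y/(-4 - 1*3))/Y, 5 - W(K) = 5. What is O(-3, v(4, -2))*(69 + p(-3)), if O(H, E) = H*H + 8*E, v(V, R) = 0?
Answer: 4338/7 ≈ 619.71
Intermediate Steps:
W(K) = 0 (W(K) = 5 - 1*5 = 5 - 5 = 0)
p(Y) = -1/7 (p(Y) = 0/Y + (Y/(-4 - 1*3))/Y = 0 + (Y/(-4 - 3))/Y = 0 + (Y/(-7))/Y = 0 + (Y*(-1/7))/Y = 0 + (-Y/7)/Y = 0 - 1/7 = -1/7)
O(H, E) = H**2 + 8*E
O(-3, v(4, -2))*(69 + p(-3)) = ((-3)**2 + 8*0)*(69 - 1/7) = (9 + 0)*(482/7) = 9*(482/7) = 4338/7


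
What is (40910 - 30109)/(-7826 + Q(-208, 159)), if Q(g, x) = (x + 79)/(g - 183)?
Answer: -35489/25716 ≈ -1.3800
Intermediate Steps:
Q(g, x) = (79 + x)/(-183 + g)
(40910 - 30109)/(-7826 + Q(-208, 159)) = (40910 - 30109)/(-7826 + (79 + 159)/(-183 - 208)) = 10801/(-7826 + 238/(-391)) = 10801/(-7826 - 1/391*238) = 10801/(-7826 - 14/23) = 10801/(-180012/23) = 10801*(-23/180012) = -35489/25716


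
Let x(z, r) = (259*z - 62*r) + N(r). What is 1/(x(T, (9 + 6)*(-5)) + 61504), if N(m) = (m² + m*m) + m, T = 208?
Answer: 1/131201 ≈ 7.6219e-6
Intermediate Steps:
N(m) = m + 2*m² (N(m) = (m² + m²) + m = 2*m² + m = m + 2*m²)
x(z, r) = -62*r + 259*z + r*(1 + 2*r) (x(z, r) = (259*z - 62*r) + r*(1 + 2*r) = (-62*r + 259*z) + r*(1 + 2*r) = -62*r + 259*z + r*(1 + 2*r))
1/(x(T, (9 + 6)*(-5)) + 61504) = 1/((-61*(9 + 6)*(-5) + 2*((9 + 6)*(-5))² + 259*208) + 61504) = 1/((-915*(-5) + 2*(15*(-5))² + 53872) + 61504) = 1/((-61*(-75) + 2*(-75)² + 53872) + 61504) = 1/((4575 + 2*5625 + 53872) + 61504) = 1/((4575 + 11250 + 53872) + 61504) = 1/(69697 + 61504) = 1/131201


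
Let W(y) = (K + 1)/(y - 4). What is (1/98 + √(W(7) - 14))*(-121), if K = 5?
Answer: -121/98 - 242*I*√3 ≈ -1.2347 - 419.16*I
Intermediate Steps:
W(y) = 6/(-4 + y) (W(y) = (5 + 1)/(y - 4) = 6/(-4 + y))
(1/98 + √(W(7) - 14))*(-121) = (1/98 + √(6/(-4 + 7) - 14))*(-121) = (1/98 + √(6/3 - 14))*(-121) = (1/98 + √(6*(⅓) - 14))*(-121) = (1/98 + √(2 - 14))*(-121) = (1/98 + √(-12))*(-121) = (1/98 + 2*I*√3)*(-121) = -121/98 - 242*I*√3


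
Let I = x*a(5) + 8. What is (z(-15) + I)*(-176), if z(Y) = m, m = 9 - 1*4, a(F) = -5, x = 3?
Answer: 352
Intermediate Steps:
m = 5 (m = 9 - 4 = 5)
z(Y) = 5
I = -7 (I = 3*(-5) + 8 = -15 + 8 = -7)
(z(-15) + I)*(-176) = (5 - 7)*(-176) = -2*(-176) = 352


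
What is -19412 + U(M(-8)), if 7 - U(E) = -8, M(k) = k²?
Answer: -19397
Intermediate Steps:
U(E) = 15 (U(E) = 7 - 1*(-8) = 7 + 8 = 15)
-19412 + U(M(-8)) = -19412 + 15 = -19397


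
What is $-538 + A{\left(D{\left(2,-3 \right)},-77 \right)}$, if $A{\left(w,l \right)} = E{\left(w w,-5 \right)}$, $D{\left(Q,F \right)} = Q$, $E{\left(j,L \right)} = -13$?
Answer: $-551$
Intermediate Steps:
$A{\left(w,l \right)} = -13$
$-538 + A{\left(D{\left(2,-3 \right)},-77 \right)} = -538 - 13 = -551$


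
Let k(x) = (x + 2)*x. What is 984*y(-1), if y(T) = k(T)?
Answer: -984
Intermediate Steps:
k(x) = x*(2 + x) (k(x) = (2 + x)*x = x*(2 + x))
y(T) = T*(2 + T)
984*y(-1) = 984*(-(2 - 1)) = 984*(-1*1) = 984*(-1) = -984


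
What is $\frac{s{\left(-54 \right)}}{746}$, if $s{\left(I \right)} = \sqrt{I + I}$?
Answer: $\frac{3 i \sqrt{3}}{373} \approx 0.013931 i$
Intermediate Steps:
$s{\left(I \right)} = \sqrt{2} \sqrt{I}$ ($s{\left(I \right)} = \sqrt{2 I} = \sqrt{2} \sqrt{I}$)
$\frac{s{\left(-54 \right)}}{746} = \frac{\sqrt{2} \sqrt{-54}}{746} = \sqrt{2} \cdot 3 i \sqrt{6} \cdot \frac{1}{746} = 6 i \sqrt{3} \cdot \frac{1}{746} = \frac{3 i \sqrt{3}}{373}$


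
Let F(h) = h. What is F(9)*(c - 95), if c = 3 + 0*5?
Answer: -828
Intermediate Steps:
c = 3 (c = 3 + 0 = 3)
F(9)*(c - 95) = 9*(3 - 95) = 9*(-92) = -828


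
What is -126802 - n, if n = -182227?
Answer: 55425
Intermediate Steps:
-126802 - n = -126802 - 1*(-182227) = -126802 + 182227 = 55425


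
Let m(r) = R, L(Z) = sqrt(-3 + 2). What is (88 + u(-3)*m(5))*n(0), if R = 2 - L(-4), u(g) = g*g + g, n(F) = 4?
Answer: 400 - 24*I ≈ 400.0 - 24.0*I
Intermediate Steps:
L(Z) = I (L(Z) = sqrt(-1) = I)
u(g) = g + g**2 (u(g) = g**2 + g = g + g**2)
R = 2 - I ≈ 2.0 - 1.0*I
m(r) = 2 - I
(88 + u(-3)*m(5))*n(0) = (88 + (-3*(1 - 3))*(2 - I))*4 = (88 + (-3*(-2))*(2 - I))*4 = (88 + 6*(2 - I))*4 = (88 + (12 - 6*I))*4 = (100 - 6*I)*4 = 400 - 24*I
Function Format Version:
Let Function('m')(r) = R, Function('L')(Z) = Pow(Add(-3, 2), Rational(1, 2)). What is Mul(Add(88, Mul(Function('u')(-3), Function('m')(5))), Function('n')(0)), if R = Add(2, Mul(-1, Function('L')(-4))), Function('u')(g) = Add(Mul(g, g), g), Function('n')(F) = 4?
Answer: Add(400, Mul(-24, I)) ≈ Add(400.00, Mul(-24.000, I))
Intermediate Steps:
Function('L')(Z) = I (Function('L')(Z) = Pow(-1, Rational(1, 2)) = I)
Function('u')(g) = Add(g, Pow(g, 2)) (Function('u')(g) = Add(Pow(g, 2), g) = Add(g, Pow(g, 2)))
R = Add(2, Mul(-1, I)) ≈ Add(2.0000, Mul(-1.0000, I))
Function('m')(r) = Add(2, Mul(-1, I))
Mul(Add(88, Mul(Function('u')(-3), Function('m')(5))), Function('n')(0)) = Mul(Add(88, Mul(Mul(-3, Add(1, -3)), Add(2, Mul(-1, I)))), 4) = Mul(Add(88, Mul(Mul(-3, -2), Add(2, Mul(-1, I)))), 4) = Mul(Add(88, Mul(6, Add(2, Mul(-1, I)))), 4) = Mul(Add(88, Add(12, Mul(-6, I))), 4) = Mul(Add(100, Mul(-6, I)), 4) = Add(400, Mul(-24, I))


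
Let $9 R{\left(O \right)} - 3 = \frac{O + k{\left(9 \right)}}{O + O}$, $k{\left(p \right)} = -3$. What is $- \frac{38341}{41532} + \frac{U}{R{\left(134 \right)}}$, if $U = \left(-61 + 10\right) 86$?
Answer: $- \frac{25847306227}{2284260} \approx -11315.0$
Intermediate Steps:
$R{\left(O \right)} = \frac{1}{3} + \frac{-3 + O}{18 O}$ ($R{\left(O \right)} = \frac{1}{3} + \frac{\left(O - 3\right) \frac{1}{O + O}}{9} = \frac{1}{3} + \frac{\left(-3 + O\right) \frac{1}{2 O}}{9} = \frac{1}{3} + \frac{\frac{1}{2} \frac{1}{O} \left(-3 + O\right)}{9} = \frac{1}{3} + \frac{-3 + O}{18 O}$)
$U = -4386$ ($U = \left(-51\right) 86 = -4386$)
$- \frac{38341}{41532} + \frac{U}{R{\left(134 \right)}} = - \frac{38341}{41532} - \frac{4386}{\frac{1}{18} \cdot \frac{1}{134} \left(-3 + 7 \cdot 134\right)} = \left(-38341\right) \frac{1}{41532} - \frac{4386}{\frac{1}{18} \cdot \frac{1}{134} \left(-3 + 938\right)} = - \frac{38341}{41532} - \frac{4386}{\frac{1}{18} \cdot \frac{1}{134} \cdot 935} = - \frac{38341}{41532} - \frac{4386}{\frac{935}{2412}} = - \frac{38341}{41532} - \frac{622296}{55} = - \frac{25847306227}{2284260}$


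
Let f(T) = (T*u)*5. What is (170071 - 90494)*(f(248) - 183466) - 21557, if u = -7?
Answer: -15290423799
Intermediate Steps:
f(T) = -35*T (f(T) = (T*(-7))*5 = -7*T*5 = -35*T)
(170071 - 90494)*(f(248) - 183466) - 21557 = (170071 - 90494)*(-35*248 - 183466) - 21557 = 79577*(-8680 - 183466) - 21557 = 79577*(-192146) - 21557 = -15290402242 - 21557 = -15290423799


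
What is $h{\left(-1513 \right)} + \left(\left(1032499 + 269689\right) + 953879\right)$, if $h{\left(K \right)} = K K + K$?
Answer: $4543723$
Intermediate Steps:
$h{\left(K \right)} = K + K^{2}$ ($h{\left(K \right)} = K^{2} + K = K + K^{2}$)
$h{\left(-1513 \right)} + \left(\left(1032499 + 269689\right) + 953879\right) = - 1513 \left(1 - 1513\right) + \left(\left(1032499 + 269689\right) + 953879\right) = \left(-1513\right) \left(-1512\right) + \left(1302188 + 953879\right) = 2287656 + 2256067 = 4543723$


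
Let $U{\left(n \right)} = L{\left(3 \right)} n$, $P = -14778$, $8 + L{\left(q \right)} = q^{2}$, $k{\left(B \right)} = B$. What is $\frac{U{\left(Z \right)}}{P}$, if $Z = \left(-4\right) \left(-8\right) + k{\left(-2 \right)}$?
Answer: $- \frac{5}{2463} \approx -0.00203$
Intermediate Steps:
$L{\left(q \right)} = -8 + q^{2}$
$Z = 30$ ($Z = \left(-4\right) \left(-8\right) - 2 = 32 - 2 = 30$)
$U{\left(n \right)} = n$ ($U{\left(n \right)} = \left(-8 + 3^{2}\right) n = \left(-8 + 9\right) n = 1 n = n$)
$\frac{U{\left(Z \right)}}{P} = \frac{30}{-14778} = 30 \left(- \frac{1}{14778}\right) = - \frac{5}{2463}$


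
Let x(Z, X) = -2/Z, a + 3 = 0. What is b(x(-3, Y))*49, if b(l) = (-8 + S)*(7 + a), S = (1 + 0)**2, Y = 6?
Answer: -1372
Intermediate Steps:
a = -3 (a = -3 + 0 = -3)
S = 1 (S = 1**2 = 1)
b(l) = -28 (b(l) = (-8 + 1)*(7 - 3) = -7*4 = -28)
b(x(-3, Y))*49 = -28*49 = -1372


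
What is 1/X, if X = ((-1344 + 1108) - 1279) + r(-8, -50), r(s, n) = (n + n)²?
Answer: 1/8485 ≈ 0.00011786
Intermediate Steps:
r(s, n) = 4*n² (r(s, n) = (2*n)² = 4*n²)
X = 8485 (X = ((-1344 + 1108) - 1279) + 4*(-50)² = (-236 - 1279) + 4*2500 = -1515 + 10000 = 8485)
1/X = 1/8485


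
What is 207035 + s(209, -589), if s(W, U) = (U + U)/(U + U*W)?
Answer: 21738676/105 ≈ 2.0704e+5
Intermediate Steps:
s(W, U) = 2*U/(U + U*W) (s(W, U) = (2*U)/(U + U*W) = 2*U/(U + U*W))
207035 + s(209, -589) = 207035 + 2/(1 + 209) = 207035 + 2/210 = 207035 + 2*(1/210) = 207035 + 1/105 = 21738676/105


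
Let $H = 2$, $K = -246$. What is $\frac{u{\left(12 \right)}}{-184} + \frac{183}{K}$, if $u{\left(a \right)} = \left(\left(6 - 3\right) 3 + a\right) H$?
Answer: $- \frac{3667}{3772} \approx -0.97216$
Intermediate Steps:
$u{\left(a \right)} = 18 + 2 a$ ($u{\left(a \right)} = \left(\left(6 - 3\right) 3 + a\right) 2 = \left(3 \cdot 3 + a\right) 2 = \left(9 + a\right) 2 = 18 + 2 a$)
$\frac{u{\left(12 \right)}}{-184} + \frac{183}{K} = \frac{18 + 2 \cdot 12}{-184} + \frac{183}{-246} = \left(18 + 24\right) \left(- \frac{1}{184}\right) + 183 \left(- \frac{1}{246}\right) = 42 \left(- \frac{1}{184}\right) - \frac{61}{82} = - \frac{21}{92} - \frac{61}{82} = - \frac{3667}{3772}$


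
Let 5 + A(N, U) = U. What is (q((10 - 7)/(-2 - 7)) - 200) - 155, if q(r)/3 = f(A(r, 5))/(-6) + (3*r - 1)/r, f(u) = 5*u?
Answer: -337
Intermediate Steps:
A(N, U) = -5 + U
q(r) = 3*(-1 + 3*r)/r (q(r) = 3*((5*(-5 + 5))/(-6) + (3*r - 1)/r) = 3*((5*0)*(-⅙) + (-1 + 3*r)/r) = 3*(0*(-⅙) + (-1 + 3*r)/r) = 3*(0 + (-1 + 3*r)/r) = 3*((-1 + 3*r)/r) = 3*(-1 + 3*r)/r)
(q((10 - 7)/(-2 - 7)) - 200) - 155 = ((9 - 3*(-2 - 7)/(10 - 7)) - 200) - 155 = ((9 - 3/(3/(-9))) - 200) - 155 = ((9 - 3/(3*(-⅑))) - 200) - 155 = ((9 - 3/(-⅓)) - 200) - 155 = ((9 - 3*(-3)) - 200) - 155 = ((9 + 9) - 200) - 155 = (18 - 200) - 155 = -182 - 155 = -337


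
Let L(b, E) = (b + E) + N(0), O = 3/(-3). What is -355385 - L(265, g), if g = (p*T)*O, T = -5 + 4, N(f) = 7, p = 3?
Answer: -355660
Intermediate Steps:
O = -1 (O = 3*(-1/3) = -1)
T = -1
g = 3 (g = (3*(-1))*(-1) = -3*(-1) = 3)
L(b, E) = 7 + E + b (L(b, E) = (b + E) + 7 = (E + b) + 7 = 7 + E + b)
-355385 - L(265, g) = -355385 - (7 + 3 + 265) = -355385 - 1*275 = -355385 - 275 = -355660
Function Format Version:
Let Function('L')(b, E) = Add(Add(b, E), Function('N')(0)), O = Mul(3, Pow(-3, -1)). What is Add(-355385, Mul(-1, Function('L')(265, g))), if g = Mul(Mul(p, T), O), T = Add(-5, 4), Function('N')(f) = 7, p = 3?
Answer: -355660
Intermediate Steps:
O = -1 (O = Mul(3, Rational(-1, 3)) = -1)
T = -1
g = 3 (g = Mul(Mul(3, -1), -1) = Mul(-3, -1) = 3)
Function('L')(b, E) = Add(7, E, b) (Function('L')(b, E) = Add(Add(b, E), 7) = Add(Add(E, b), 7) = Add(7, E, b))
Add(-355385, Mul(-1, Function('L')(265, g))) = Add(-355385, Mul(-1, Add(7, 3, 265))) = Add(-355385, Mul(-1, 275)) = Add(-355385, -275) = -355660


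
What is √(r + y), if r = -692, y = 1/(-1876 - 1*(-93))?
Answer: 33*I*√2020139/1783 ≈ 26.306*I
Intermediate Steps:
y = -1/1783 (y = 1/(-1876 + 93) = 1/(-1783) = -1/1783 ≈ -0.00056085)
√(r + y) = √(-692 - 1/1783) = √(-1233837/1783) = 33*I*√2020139/1783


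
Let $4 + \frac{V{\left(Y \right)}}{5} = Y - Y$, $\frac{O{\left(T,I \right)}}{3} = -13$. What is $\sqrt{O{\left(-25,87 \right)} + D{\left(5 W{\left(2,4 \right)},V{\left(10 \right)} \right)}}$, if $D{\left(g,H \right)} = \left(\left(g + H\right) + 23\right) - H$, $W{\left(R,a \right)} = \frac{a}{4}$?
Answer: $i \sqrt{11} \approx 3.3166 i$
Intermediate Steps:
$O{\left(T,I \right)} = -39$ ($O{\left(T,I \right)} = 3 \left(-13\right) = -39$)
$W{\left(R,a \right)} = \frac{a}{4}$ ($W{\left(R,a \right)} = a \frac{1}{4} = \frac{a}{4}$)
$V{\left(Y \right)} = -20$ ($V{\left(Y \right)} = -20 + 5 \left(Y - Y\right) = -20 + 5 \cdot 0 = -20 + 0 = -20$)
$D{\left(g,H \right)} = 23 + g$ ($D{\left(g,H \right)} = \left(\left(H + g\right) + 23\right) - H = \left(23 + H + g\right) - H = 23 + g$)
$\sqrt{O{\left(-25,87 \right)} + D{\left(5 W{\left(2,4 \right)},V{\left(10 \right)} \right)}} = \sqrt{-39 + \left(23 + 5 \cdot \frac{1}{4} \cdot 4\right)} = \sqrt{-39 + \left(23 + 5 \cdot 1\right)} = \sqrt{-39 + \left(23 + 5\right)} = \sqrt{-39 + 28} = \sqrt{-11} = i \sqrt{11}$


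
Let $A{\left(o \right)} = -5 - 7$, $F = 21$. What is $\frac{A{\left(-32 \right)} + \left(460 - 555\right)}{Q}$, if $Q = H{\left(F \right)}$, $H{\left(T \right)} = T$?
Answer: $- \frac{107}{21} \approx -5.0952$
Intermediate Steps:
$A{\left(o \right)} = -12$
$Q = 21$
$\frac{A{\left(-32 \right)} + \left(460 - 555\right)}{Q} = \frac{-12 + \left(460 - 555\right)}{21} = \frac{-12 - 95}{21} = \frac{1}{21} \left(-107\right) = - \frac{107}{21}$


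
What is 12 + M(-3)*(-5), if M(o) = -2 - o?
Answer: 7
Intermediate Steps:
12 + M(-3)*(-5) = 12 + (-2 - 1*(-3))*(-5) = 12 + (-2 + 3)*(-5) = 12 + 1*(-5) = 12 - 5 = 7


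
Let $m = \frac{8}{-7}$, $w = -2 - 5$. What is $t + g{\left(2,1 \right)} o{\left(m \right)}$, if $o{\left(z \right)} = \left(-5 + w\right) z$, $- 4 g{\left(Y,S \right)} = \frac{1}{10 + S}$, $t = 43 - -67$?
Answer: $\frac{8446}{77} \approx 109.69$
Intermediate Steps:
$w = -7$
$m = - \frac{8}{7}$ ($m = 8 \left(- \frac{1}{7}\right) = - \frac{8}{7} \approx -1.1429$)
$t = 110$ ($t = 43 + 67 = 110$)
$g{\left(Y,S \right)} = - \frac{1}{4 \left(10 + S\right)}$
$o{\left(z \right)} = - 12 z$ ($o{\left(z \right)} = \left(-5 - 7\right) z = - 12 z$)
$t + g{\left(2,1 \right)} o{\left(m \right)} = 110 + - \frac{1}{40 + 4 \cdot 1} \left(\left(-12\right) \left(- \frac{8}{7}\right)\right) = 110 + - \frac{1}{40 + 4} \cdot \frac{96}{7} = 110 + - \frac{1}{44} \cdot \frac{96}{7} = 110 + \left(-1\right) \frac{1}{44} \cdot \frac{96}{7} = 110 - \frac{24}{77} = \frac{8446}{77}$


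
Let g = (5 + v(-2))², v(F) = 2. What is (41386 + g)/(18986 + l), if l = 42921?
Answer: 41435/61907 ≈ 0.66931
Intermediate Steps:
g = 49 (g = (5 + 2)² = 7² = 49)
(41386 + g)/(18986 + l) = (41386 + 49)/(18986 + 42921) = 41435/61907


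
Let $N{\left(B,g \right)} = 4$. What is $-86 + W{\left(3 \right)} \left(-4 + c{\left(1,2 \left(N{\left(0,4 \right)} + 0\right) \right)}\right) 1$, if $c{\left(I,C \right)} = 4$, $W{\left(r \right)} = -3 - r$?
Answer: $-86$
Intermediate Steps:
$-86 + W{\left(3 \right)} \left(-4 + c{\left(1,2 \left(N{\left(0,4 \right)} + 0\right) \right)}\right) 1 = -86 + \left(-3 - 3\right) \left(-4 + 4\right) 1 = -86 + \left(-3 - 3\right) 0 \cdot 1 = -86 - 0 = -86 + 0 = -86$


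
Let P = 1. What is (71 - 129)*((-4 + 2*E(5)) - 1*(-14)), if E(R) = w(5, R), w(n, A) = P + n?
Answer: -1276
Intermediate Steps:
w(n, A) = 1 + n
E(R) = 6 (E(R) = 1 + 5 = 6)
(71 - 129)*((-4 + 2*E(5)) - 1*(-14)) = (71 - 129)*((-4 + 2*6) - 1*(-14)) = -58*((-4 + 12) + 14) = -58*(8 + 14) = -58*22 = -1276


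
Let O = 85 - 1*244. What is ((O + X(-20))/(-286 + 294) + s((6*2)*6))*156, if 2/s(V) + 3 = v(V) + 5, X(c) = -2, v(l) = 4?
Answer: -6175/2 ≈ -3087.5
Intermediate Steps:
O = -159 (O = 85 - 244 = -159)
s(V) = ⅓ (s(V) = 2/(-3 + (4 + 5)) = 2/(-3 + 9) = 2/6 = 2*(⅙) = ⅓)
((O + X(-20))/(-286 + 294) + s((6*2)*6))*156 = ((-159 - 2)/(-286 + 294) + ⅓)*156 = (-161/8 + ⅓)*156 = -475/24*156 = -6175/2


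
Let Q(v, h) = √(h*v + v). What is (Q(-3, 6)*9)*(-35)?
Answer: -315*I*√21 ≈ -1443.5*I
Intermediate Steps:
Q(v, h) = √(v + h*v)
(Q(-3, 6)*9)*(-35) = (√(-3*(1 + 6))*9)*(-35) = (√(-3*7)*9)*(-35) = (√(-21)*9)*(-35) = ((I*√21)*9)*(-35) = (9*I*√21)*(-35) = -315*I*√21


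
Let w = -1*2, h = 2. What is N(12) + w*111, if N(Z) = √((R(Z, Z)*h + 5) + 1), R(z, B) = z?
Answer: -222 + √30 ≈ -216.52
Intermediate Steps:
N(Z) = √(6 + 2*Z) (N(Z) = √((Z*2 + 5) + 1) = √((2*Z + 5) + 1) = √((5 + 2*Z) + 1) = √(6 + 2*Z))
w = -2
N(12) + w*111 = √(6 + 2*12) - 2*111 = √(6 + 24) - 222 = √30 - 222 = -222 + √30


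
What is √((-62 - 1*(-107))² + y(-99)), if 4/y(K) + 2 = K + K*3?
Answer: √80191627/199 ≈ 45.000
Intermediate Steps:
y(K) = 4/(-2 + 4*K) (y(K) = 4/(-2 + (K + K*3)) = 4/(-2 + (K + 3*K)) = 4/(-2 + 4*K))
√((-62 - 1*(-107))² + y(-99)) = √((-62 - 1*(-107))² + 2/(-1 + 2*(-99))) = √((-62 + 107)² + 2/(-1 - 198)) = √(45² + 2/(-199)) = √(2025 + 2*(-1/199)) = √(2025 - 2/199) = √(402973/199) = √80191627/199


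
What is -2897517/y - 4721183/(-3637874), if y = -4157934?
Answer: 2514264089565/1260503332693 ≈ 1.9947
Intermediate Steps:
-2897517/y - 4721183/(-3637874) = -2897517/(-4157934) - 4721183/(-3637874) = -2897517*(-1/4157934) - 4721183*(-1/3637874) = 965839/1385978 + 4721183/3637874 = 2514264089565/1260503332693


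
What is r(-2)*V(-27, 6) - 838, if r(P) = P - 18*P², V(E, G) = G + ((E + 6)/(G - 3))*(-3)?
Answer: -2836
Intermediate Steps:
V(E, G) = G - 3*(6 + E)/(-3 + G) (V(E, G) = G + ((6 + E)/(-3 + G))*(-3) = G - 3*(6 + E)/(-3 + G))
r(P) = P - 18*P²
r(-2)*V(-27, 6) - 838 = (-2*(1 - 18*(-2)))*((-18 + 6² - 3*(-27) - 3*6)/(-3 + 6)) - 838 = (-2*(1 + 36))*((-18 + 36 + 81 - 18)/3) - 838 = (-2*37)*((⅓)*81) - 838 = -74*27 - 838 = -1998 - 838 = -2836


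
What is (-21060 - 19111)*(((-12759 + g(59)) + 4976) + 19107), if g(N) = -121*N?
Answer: -168115635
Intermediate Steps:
(-21060 - 19111)*(((-12759 + g(59)) + 4976) + 19107) = (-21060 - 19111)*(((-12759 - 121*59) + 4976) + 19107) = -40171*(((-12759 - 7139) + 4976) + 19107) = -40171*((-19898 + 4976) + 19107) = -40171*(-14922 + 19107) = -40171*4185 = -168115635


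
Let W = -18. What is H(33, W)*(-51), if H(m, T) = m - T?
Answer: -2601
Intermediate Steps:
H(33, W)*(-51) = (33 - 1*(-18))*(-51) = (33 + 18)*(-51) = 51*(-51) = -2601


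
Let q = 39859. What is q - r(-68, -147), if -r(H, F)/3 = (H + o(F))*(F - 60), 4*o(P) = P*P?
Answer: -13090841/4 ≈ -3.2727e+6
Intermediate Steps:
o(P) = P**2/4 (o(P) = (P*P)/4 = P**2/4)
r(H, F) = -3*(-60 + F)*(H + F**2/4) (r(H, F) = -3*(H + F**2/4)*(F - 60) = -3*(H + F**2/4)*(-60 + F) = -3*(-60 + F)*(H + F**2/4))
q - r(-68, -147) = 39859 - (45*(-147)**2 + 180*(-68) - 3/4*(-147)**3 - 3*(-147)*(-68)) = 39859 - (45*21609 - 12240 - 3/4*(-3176523) - 29988) = 39859 - (972405 - 12240 + 9529569/4 - 29988) = 39859 - 1*13250277/4 = 39859 - 13250277/4 = -13090841/4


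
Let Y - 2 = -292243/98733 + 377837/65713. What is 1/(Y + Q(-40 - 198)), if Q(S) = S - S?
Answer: 6488041629/31076899520 ≈ 0.20877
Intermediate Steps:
Y = 31076899520/6488041629 (Y = 2 + (-292243/98733 + 377837/65713) = 2 + 18100816262/6488041629 = 31076899520/6488041629 ≈ 4.7899)
Q(S) = 0
1/(Y + Q(-40 - 198)) = 1/(31076899520/6488041629 + 0) = 1/(31076899520/6488041629) = 6488041629/31076899520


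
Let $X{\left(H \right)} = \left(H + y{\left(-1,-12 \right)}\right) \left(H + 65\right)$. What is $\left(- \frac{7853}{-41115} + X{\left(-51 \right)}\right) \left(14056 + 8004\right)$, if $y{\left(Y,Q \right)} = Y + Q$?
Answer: $- \frac{162499197044}{8223} \approx -1.9762 \cdot 10^{7}$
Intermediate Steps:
$y{\left(Y,Q \right)} = Q + Y$
$X{\left(H \right)} = \left(-13 + H\right) \left(65 + H\right)$ ($X{\left(H \right)} = \left(H - 13\right) \left(H + 65\right) = \left(H - 13\right) \left(65 + H\right) = \left(-13 + H\right) \left(65 + H\right)$)
$\left(- \frac{7853}{-41115} + X{\left(-51 \right)}\right) \left(14056 + 8004\right) = \left(- \frac{7853}{-41115} + \left(-845 + \left(-51\right)^{2} + 52 \left(-51\right)\right)\right) \left(14056 + 8004\right) = \left(- \frac{7853 \left(-1\right)}{41115} - 896\right) 22060 = \left(\left(-1\right) \left(- \frac{7853}{41115}\right) - 896\right) 22060 = \left(\frac{7853}{41115} - 896\right) 22060 = \left(- \frac{36831187}{41115}\right) 22060 = - \frac{162499197044}{8223}$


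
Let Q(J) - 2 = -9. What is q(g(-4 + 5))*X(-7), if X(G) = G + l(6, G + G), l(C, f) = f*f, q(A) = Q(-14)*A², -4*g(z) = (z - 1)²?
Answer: 0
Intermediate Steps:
g(z) = -(-1 + z)²/4 (g(z) = -(z - 1)²/4 = -(-1 + z)²/4)
Q(J) = -7 (Q(J) = 2 - 9 = -7)
q(A) = -7*A²
l(C, f) = f²
X(G) = G + 4*G² (X(G) = G + (G + G)² = G + (2*G)² = G + 4*G²)
q(g(-4 + 5))*X(-7) = (-7*(-1 + (-4 + 5))⁴/16)*(-7*(1 + 4*(-7))) = (-7*(-1 + 1)⁴/16)*(-7*(1 - 28)) = (-7*(-¼*0²)²)*(-7*(-27)) = -7*(-¼*0)²*189 = -7*0²*189 = -7*0*189 = 0*189 = 0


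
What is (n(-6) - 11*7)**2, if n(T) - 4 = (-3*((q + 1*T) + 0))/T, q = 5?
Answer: 21609/4 ≈ 5402.3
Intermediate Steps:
n(T) = 4 + (-15 - 3*T)/T (n(T) = 4 + (-3*((5 + 1*T) + 0))/T = 4 + (-3*((5 + T) + 0))/T = 4 + (-3*(5 + T))/T = 4 + (-15 - 3*T)/T)
(n(-6) - 11*7)**2 = ((-15 - 6)/(-6) - 11*7)**2 = (-1/6*(-21) - 77)**2 = (7/2 - 77)**2 = (-147/2)**2 = 21609/4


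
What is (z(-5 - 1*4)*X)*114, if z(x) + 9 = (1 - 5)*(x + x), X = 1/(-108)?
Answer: -133/2 ≈ -66.500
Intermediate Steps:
X = -1/108 ≈ -0.0092593
z(x) = -9 - 8*x (z(x) = -9 + (1 - 5)*(x + x) = -9 - 8*x)
(z(-5 - 1*4)*X)*114 = ((-9 - 8*(-5 - 1*4))*(-1/108))*114 = ((-9 - 8*(-5 - 4))*(-1/108))*114 = ((-9 - 8*(-9))*(-1/108))*114 = ((-9 + 72)*(-1/108))*114 = (63*(-1/108))*114 = -7/12*114 = -133/2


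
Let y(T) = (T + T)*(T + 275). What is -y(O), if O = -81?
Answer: 31428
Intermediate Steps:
y(T) = 2*T*(275 + T) (y(T) = (2*T)*(275 + T) = 2*T*(275 + T))
-y(O) = -2*(-81)*(275 - 81) = -2*(-81)*194 = -1*(-31428) = 31428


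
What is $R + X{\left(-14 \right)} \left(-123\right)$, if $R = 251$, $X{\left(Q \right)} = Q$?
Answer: $1973$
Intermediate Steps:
$R + X{\left(-14 \right)} \left(-123\right) = 251 - -1722 = 251 + 1722 = 1973$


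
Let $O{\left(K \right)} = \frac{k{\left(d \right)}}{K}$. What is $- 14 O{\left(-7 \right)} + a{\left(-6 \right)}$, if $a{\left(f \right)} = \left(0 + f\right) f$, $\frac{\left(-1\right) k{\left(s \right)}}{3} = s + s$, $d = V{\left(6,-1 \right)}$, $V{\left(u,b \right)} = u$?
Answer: $-36$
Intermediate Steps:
$d = 6$
$k{\left(s \right)} = - 6 s$ ($k{\left(s \right)} = - 3 \left(s + s\right) = - 3 \cdot 2 s = - 6 s$)
$a{\left(f \right)} = f^{2}$ ($a{\left(f \right)} = f f = f^{2}$)
$O{\left(K \right)} = - \frac{36}{K}$ ($O{\left(K \right)} = \frac{\left(-6\right) 6}{K} = - \frac{36}{K}$)
$- 14 O{\left(-7 \right)} + a{\left(-6 \right)} = - 14 \left(- \frac{36}{-7}\right) + \left(-6\right)^{2} = - 14 \left(\left(-36\right) \left(- \frac{1}{7}\right)\right) + 36 = \left(-14\right) \frac{36}{7} + 36 = -72 + 36 = -36$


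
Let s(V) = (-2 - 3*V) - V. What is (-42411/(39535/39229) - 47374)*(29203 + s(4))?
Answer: -20643555683933/7907 ≈ -2.6108e+9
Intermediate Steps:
s(V) = -2 - 4*V
(-42411/(39535/39229) - 47374)*(29203 + s(4)) = (-42411/(39535/39229) - 47374)*(29203 + (-2 - 4*4)) = (-42411/(39535*(1/39229)) - 47374)*(29203 + (-2 - 16)) = (-42411/39535/39229 - 47374)*(29203 - 18) = (-42411*39229/39535 - 47374)*29185 = (-1663741119/39535 - 47374)*29185 = -3536672209/39535*29185 = -20643555683933/7907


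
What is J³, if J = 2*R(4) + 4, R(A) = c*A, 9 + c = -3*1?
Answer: -778688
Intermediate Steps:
c = -12 (c = -9 - 3*1 = -9 - 3 = -12)
R(A) = -12*A
J = -92 (J = 2*(-12*4) + 4 = 2*(-48) + 4 = -96 + 4 = -92)
J³ = (-92)³ = -778688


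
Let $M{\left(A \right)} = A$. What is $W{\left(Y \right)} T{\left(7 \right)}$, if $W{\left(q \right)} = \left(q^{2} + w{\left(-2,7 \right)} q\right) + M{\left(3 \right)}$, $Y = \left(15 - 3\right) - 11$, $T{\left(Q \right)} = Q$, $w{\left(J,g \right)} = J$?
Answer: $14$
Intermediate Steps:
$Y = 1$ ($Y = 12 - 11 = 1$)
$W{\left(q \right)} = 3 + q^{2} - 2 q$ ($W{\left(q \right)} = \left(q^{2} - 2 q\right) + 3 = 3 + q^{2} - 2 q$)
$W{\left(Y \right)} T{\left(7 \right)} = \left(3 + 1^{2} - 2\right) 7 = \left(3 + 1 - 2\right) 7 = 2 \cdot 7 = 14$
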